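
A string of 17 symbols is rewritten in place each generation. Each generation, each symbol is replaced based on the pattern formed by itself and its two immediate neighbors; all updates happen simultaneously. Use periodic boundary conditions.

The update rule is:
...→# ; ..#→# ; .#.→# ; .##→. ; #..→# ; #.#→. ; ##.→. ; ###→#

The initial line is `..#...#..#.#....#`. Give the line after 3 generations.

########.###.####

##########.######
#########...#####
########.###.####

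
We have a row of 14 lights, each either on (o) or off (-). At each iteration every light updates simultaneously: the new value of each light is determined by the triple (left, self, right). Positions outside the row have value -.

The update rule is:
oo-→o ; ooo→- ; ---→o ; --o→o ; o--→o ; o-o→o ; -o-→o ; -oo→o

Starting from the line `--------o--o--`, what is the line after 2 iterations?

o------------o

oooooooooooooo
o------------o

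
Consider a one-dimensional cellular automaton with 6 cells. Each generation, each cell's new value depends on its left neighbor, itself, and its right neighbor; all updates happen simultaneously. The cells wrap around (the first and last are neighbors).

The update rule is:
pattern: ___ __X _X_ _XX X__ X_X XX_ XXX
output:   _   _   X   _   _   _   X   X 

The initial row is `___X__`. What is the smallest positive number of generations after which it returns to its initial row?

___X__

1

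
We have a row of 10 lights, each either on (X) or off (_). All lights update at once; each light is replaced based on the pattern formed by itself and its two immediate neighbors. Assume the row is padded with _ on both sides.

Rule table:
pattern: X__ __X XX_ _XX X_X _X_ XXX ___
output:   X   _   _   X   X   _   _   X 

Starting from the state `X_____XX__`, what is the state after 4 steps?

X_X_X_X_X_

step 1: _XXXX_X_XX
step 2: _X___X_XX_
step 3: __XX__XX_X
step 4: X_X_X_X_X_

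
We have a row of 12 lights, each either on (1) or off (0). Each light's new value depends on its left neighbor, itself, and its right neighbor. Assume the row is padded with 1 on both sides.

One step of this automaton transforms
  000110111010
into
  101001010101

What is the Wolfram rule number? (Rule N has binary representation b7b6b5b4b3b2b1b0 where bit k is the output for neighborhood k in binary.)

position 7: 111 → 1  (bit 7 = 1)
position 4: 110 → 0  (bit 6 = 0)
position 5: 101 → 1  (bit 5 = 1)
position 0: 100 → 1  (bit 4 = 1)
position 3: 011 → 0  (bit 3 = 0)
position 10: 010 → 0  (bit 2 = 0)
position 2: 001 → 1  (bit 1 = 1)
position 1: 000 → 0  (bit 0 = 0)
bits b7..b0 = 10110010 = 178

178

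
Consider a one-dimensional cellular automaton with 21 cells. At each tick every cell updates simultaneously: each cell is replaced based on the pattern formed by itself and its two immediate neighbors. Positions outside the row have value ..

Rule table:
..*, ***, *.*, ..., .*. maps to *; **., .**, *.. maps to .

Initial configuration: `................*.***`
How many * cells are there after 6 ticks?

17

******************.*.
.****************.**.
*.**************.*...
**.************.**.**
..*.**********.*..*..
****.********.**.**.*
count of *: 17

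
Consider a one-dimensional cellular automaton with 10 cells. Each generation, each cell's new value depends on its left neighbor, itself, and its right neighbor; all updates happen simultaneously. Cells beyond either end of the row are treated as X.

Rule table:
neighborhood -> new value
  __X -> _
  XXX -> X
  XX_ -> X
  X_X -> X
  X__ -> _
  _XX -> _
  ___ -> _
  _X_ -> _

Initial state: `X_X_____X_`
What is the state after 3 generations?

XX_______X
XX________
XX________

XX________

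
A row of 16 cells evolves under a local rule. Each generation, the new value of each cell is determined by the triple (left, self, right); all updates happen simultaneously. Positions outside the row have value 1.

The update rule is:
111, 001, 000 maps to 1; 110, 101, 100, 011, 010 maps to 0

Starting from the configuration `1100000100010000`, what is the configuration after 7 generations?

1001111001100111
0010110010001011
0100000100110001
0001111001000110
0110110010011000
0000000100100011
0111111001001101

0111111001001101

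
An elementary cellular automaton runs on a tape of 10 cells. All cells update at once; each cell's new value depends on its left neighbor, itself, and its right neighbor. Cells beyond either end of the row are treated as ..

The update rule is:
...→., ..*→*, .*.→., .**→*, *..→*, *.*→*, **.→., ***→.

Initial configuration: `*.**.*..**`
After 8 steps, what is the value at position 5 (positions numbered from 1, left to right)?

.

step 1: .**.*.***.
step 2: **.*.**..*
step 3: *.*.**.**.
step 4: .*.**.**.*
step 5: *.**.**.*.
step 6: .**.**.*.*
step 7: **.**.*.*.
step 8: *.**.*.*.*
position 5 holds .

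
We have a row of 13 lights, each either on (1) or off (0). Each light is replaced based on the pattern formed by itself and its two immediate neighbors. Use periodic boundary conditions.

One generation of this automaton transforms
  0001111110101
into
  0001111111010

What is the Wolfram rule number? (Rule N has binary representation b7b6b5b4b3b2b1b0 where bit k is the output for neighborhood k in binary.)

232

position 4: 111 → 1  (bit 7 = 1)
position 8: 110 → 1  (bit 6 = 1)
position 9: 101 → 1  (bit 5 = 1)
position 0: 100 → 0  (bit 4 = 0)
position 3: 011 → 1  (bit 3 = 1)
position 10: 010 → 0  (bit 2 = 0)
position 2: 001 → 0  (bit 1 = 0)
position 1: 000 → 0  (bit 0 = 0)
bits b7..b0 = 11101000 = 232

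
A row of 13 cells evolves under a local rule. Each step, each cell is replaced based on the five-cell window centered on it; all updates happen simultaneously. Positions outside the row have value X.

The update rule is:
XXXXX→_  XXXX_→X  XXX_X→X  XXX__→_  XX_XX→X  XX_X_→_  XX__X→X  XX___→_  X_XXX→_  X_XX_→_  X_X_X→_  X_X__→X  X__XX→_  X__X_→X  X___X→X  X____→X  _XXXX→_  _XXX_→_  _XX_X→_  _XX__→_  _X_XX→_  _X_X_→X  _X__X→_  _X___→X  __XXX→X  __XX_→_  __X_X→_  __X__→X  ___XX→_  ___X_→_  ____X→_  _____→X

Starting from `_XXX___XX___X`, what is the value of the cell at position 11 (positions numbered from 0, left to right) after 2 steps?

X____X____X_X
__X__XXX_____
position 11 holds _

_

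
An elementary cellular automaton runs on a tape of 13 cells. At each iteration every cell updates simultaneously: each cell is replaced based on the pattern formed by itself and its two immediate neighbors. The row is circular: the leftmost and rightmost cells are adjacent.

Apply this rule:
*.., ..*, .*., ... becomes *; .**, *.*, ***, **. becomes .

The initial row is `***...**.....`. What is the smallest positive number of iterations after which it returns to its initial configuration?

...***..*****
***...**.....

2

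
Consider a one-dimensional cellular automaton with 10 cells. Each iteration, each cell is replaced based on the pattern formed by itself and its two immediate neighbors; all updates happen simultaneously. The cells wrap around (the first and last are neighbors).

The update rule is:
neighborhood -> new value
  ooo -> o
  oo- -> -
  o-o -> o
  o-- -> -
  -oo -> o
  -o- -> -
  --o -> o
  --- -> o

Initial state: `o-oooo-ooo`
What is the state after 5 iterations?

o-oooo-ooo

-oooo-oooo
oooo-oooo-
ooo-oooo-o
oo-oooo-oo
o-oooo-ooo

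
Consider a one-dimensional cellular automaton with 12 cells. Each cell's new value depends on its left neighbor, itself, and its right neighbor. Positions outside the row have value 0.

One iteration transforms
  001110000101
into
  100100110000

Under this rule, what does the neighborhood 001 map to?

0

At position 1 the neighborhood is 001; the next row has 0 there.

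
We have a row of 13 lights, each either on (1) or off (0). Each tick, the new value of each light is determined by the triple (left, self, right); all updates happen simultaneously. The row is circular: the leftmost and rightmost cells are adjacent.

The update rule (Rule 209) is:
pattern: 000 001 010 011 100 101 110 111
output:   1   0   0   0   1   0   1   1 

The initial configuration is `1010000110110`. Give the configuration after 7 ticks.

0001110010010
1100111001001
1110011100100
0111001110010
0011100111001
1001110011100
0100111001110

0100111001110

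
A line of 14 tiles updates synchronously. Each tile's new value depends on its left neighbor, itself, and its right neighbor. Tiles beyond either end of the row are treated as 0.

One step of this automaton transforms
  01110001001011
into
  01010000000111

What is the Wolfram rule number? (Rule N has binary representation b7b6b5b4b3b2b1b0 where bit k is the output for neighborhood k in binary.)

104

position 2: 111 → 0  (bit 7 = 0)
position 3: 110 → 1  (bit 6 = 1)
position 11: 101 → 1  (bit 5 = 1)
position 4: 100 → 0  (bit 4 = 0)
position 1: 011 → 1  (bit 3 = 1)
position 7: 010 → 0  (bit 2 = 0)
position 0: 001 → 0  (bit 1 = 0)
position 5: 000 → 0  (bit 0 = 0)
bits b7..b0 = 01101000 = 104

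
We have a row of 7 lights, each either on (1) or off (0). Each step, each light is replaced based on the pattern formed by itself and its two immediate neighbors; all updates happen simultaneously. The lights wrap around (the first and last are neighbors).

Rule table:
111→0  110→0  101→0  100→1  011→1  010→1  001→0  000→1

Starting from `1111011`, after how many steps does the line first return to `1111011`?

0000010
1111011

2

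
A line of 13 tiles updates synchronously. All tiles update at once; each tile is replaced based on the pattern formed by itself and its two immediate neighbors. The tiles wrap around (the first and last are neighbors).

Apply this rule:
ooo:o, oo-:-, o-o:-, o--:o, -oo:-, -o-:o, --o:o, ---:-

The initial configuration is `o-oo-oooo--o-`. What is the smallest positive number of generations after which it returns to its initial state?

o-----oo-ooo-
oo---o----o--
--o-ooo--oooo
ooo--o-oo-oo-
-o-ooo-------
oo--o-o------
--ooo-oo----o
oo-o----o--oo
o--oo--oooo-o
-oo--oo-oo---
o--oo-----o--
ooo--o---oooo
oo-oooo-o-ooo
o---oo--o--oo
-o-o--ooooo-o
-o-ooo-ooo--o
-o--o---o-ooo
-ooooo-oo--o-
o-ooo----oooo
---o-o--o-ooo
o-oo-oooo--o-

21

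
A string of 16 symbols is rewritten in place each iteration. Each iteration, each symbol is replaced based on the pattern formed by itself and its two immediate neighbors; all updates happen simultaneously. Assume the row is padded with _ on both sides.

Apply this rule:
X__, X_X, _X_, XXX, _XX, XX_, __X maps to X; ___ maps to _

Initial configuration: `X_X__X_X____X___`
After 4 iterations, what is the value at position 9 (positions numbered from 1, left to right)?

XXXXXXXXX__XXX__
XXXXXXXXXXXXXXX_
XXXXXXXXXXXXXXXX
XXXXXXXXXXXXXXXX
position 9 holds X

X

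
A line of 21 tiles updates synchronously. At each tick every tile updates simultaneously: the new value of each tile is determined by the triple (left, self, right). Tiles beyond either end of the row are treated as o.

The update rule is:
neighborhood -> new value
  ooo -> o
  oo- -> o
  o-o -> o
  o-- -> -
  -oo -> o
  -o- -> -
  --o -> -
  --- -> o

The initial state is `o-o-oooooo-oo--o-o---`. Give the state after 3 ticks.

oooooooooooooo--ooo-o

oo-oooooooooo---o--o-
ooooooooooooo-o-----o
oooooooooooooo--ooo-o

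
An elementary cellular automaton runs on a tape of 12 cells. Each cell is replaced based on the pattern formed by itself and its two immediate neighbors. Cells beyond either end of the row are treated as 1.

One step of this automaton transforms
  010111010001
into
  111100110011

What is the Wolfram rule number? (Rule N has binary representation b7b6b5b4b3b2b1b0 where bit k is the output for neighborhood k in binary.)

position 4: 111 → 0  (bit 7 = 0)
position 5: 110 → 0  (bit 6 = 0)
position 0: 101 → 1  (bit 5 = 1)
position 8: 100 → 0  (bit 4 = 0)
position 3: 011 → 1  (bit 3 = 1)
position 1: 010 → 1  (bit 2 = 1)
position 10: 001 → 1  (bit 1 = 1)
position 9: 000 → 0  (bit 0 = 0)
bits b7..b0 = 00101110 = 46

46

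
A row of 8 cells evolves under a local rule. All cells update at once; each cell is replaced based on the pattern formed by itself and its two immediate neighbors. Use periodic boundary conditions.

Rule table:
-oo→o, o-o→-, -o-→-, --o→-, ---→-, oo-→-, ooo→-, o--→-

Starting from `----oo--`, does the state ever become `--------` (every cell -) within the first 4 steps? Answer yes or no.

step 1: ----o---
step 2: --------
all cells are - at step 2

yes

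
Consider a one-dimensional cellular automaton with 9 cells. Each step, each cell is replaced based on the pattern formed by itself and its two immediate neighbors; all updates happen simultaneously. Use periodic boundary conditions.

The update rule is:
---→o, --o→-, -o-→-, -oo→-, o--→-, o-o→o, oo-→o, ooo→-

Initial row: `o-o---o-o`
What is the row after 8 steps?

--o------

oo--o--o-
-o------o
o--oooo--
------o--
ooooo---o
----o-o--
ooo--o--o
--o------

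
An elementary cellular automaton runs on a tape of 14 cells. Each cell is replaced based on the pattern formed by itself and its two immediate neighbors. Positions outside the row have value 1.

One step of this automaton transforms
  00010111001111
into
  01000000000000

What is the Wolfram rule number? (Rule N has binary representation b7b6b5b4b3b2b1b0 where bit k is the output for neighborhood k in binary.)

1

position 6: 111 → 0  (bit 7 = 0)
position 7: 110 → 0  (bit 6 = 0)
position 4: 101 → 0  (bit 5 = 0)
position 0: 100 → 0  (bit 4 = 0)
position 5: 011 → 0  (bit 3 = 0)
position 3: 010 → 0  (bit 2 = 0)
position 2: 001 → 0  (bit 1 = 0)
position 1: 000 → 1  (bit 0 = 1)
bits b7..b0 = 00000001 = 1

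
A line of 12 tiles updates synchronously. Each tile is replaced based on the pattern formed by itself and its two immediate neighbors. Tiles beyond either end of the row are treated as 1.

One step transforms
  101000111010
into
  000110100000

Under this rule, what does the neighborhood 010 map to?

At position 2 the neighborhood is 010; the next row has 0 there.

0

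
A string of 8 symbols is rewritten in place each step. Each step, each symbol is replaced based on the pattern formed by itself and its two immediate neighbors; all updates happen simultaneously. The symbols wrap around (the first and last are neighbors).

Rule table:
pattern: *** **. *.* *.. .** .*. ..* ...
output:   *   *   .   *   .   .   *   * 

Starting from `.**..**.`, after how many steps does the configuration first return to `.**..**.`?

step 1: *.***.**
step 2: *..**..*
step 3: ***.***.
step 4: .**..**.

4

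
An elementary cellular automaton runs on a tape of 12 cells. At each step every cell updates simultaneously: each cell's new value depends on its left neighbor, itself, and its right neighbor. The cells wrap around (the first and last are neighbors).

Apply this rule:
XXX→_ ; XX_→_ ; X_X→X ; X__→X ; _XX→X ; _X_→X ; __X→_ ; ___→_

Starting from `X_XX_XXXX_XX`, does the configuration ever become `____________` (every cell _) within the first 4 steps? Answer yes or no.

no

_XX_XX___XX_
_X_XX_X__X_X
XXXX_XXX_XXX
____XX__XX__
step 4 is ____XX__XX__, still not uniform _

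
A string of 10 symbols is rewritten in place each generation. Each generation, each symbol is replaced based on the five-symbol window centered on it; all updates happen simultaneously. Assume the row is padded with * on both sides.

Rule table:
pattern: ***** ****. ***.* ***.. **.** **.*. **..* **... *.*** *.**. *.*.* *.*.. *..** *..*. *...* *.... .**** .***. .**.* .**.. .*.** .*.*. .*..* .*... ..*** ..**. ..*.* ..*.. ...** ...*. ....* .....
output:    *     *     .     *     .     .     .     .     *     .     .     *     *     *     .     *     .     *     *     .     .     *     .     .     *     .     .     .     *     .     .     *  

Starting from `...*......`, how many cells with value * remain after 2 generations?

.....***.*
.**.***..*
count of *: 6

6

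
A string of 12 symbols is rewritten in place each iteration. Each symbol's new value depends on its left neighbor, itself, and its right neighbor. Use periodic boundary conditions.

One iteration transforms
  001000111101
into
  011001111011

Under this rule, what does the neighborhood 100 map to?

0

At position 0 the neighborhood is 100; the next row has 0 there.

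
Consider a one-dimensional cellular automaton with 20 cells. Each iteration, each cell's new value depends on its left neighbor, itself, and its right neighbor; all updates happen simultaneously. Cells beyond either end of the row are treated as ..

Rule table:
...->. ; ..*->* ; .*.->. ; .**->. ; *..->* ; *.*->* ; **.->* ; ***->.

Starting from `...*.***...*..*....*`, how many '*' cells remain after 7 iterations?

12

iteration 1: ..*.*..**.*.**.*..*.
iteration 2: .*.*.**.**.*.**.**.*
iteration 3: *.*.*.**.**.*.**.**.
iteration 4: .*.*.*.**.**.*.**.**
iteration 5: *.*.*.*.**.**.*.**.*
iteration 6: .*.*.*.*.**.**.*.**.
iteration 7: *.*.*.*.*.**.**.*.**
count of *: 12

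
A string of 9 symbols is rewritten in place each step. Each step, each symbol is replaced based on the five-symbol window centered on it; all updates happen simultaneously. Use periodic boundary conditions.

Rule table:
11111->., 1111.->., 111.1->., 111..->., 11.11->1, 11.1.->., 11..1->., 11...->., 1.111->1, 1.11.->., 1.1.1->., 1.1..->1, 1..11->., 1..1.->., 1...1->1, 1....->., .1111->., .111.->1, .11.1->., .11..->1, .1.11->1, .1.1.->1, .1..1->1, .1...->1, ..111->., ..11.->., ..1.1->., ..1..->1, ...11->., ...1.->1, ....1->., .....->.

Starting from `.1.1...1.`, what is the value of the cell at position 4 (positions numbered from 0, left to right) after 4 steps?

..1111111
.........
.........  (fixed point — unchanged through step 4)
position 4 holds .

.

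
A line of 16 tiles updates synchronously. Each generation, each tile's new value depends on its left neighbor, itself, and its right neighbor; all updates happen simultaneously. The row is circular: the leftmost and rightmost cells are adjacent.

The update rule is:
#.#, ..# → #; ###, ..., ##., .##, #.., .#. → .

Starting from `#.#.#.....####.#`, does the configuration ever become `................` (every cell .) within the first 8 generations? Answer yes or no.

no

.#.#.....#....#.
#.#.....#....#..
.#.....#....#..#
#.....#....#..#.
.....#....#..#.#
....#....#..#.#.
...#....#..#.#..
..#....#..#.#...
generation 8 is ..#....#..#.#..., still not uniform .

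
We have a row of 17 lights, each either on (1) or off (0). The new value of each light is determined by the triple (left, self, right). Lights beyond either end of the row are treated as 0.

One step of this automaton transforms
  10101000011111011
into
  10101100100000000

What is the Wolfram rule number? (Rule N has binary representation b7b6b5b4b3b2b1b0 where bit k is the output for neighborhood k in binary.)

22

position 10: 111 → 0  (bit 7 = 0)
position 13: 110 → 0  (bit 6 = 0)
position 1: 101 → 0  (bit 5 = 0)
position 5: 100 → 1  (bit 4 = 1)
position 9: 011 → 0  (bit 3 = 0)
position 0: 010 → 1  (bit 2 = 1)
position 8: 001 → 1  (bit 1 = 1)
position 6: 000 → 0  (bit 0 = 0)
bits b7..b0 = 00010110 = 22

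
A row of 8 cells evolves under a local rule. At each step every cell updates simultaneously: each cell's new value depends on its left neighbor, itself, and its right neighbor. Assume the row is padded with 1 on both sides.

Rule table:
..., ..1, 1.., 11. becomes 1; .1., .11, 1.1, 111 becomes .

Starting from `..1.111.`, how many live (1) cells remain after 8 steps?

step 1: 11....1.
step 2: .11111..
step 3: .....111
step 4: 11111...
step 5: ....1111
step 6: 1111....
step 7: ...11111
step 8: 111.....
count of 1: 3

3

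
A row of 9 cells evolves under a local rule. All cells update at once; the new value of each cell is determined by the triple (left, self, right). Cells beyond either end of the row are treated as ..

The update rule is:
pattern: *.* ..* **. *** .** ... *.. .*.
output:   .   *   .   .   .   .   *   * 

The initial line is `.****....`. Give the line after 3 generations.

*....*...
**..***..
..**...*.

..**...*.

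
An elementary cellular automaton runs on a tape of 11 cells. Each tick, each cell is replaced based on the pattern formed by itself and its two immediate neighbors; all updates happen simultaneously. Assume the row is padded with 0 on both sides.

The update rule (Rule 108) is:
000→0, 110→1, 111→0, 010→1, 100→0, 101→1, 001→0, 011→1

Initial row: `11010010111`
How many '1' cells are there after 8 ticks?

11110011101
10010010111
10010011101
10010010111  (repeats tick 2; period 2)
tick 8: 10010010111
count of 1: 6

6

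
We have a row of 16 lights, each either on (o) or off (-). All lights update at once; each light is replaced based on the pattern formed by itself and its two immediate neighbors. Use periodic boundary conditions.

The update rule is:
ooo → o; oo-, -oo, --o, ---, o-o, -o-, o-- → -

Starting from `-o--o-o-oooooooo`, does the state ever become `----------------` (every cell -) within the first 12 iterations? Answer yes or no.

iteration 1: ---------oooooo-
iteration 2: ----------oooo--
iteration 3: -----------oo---
iteration 4: ----------------
all cells are - at iteration 4

yes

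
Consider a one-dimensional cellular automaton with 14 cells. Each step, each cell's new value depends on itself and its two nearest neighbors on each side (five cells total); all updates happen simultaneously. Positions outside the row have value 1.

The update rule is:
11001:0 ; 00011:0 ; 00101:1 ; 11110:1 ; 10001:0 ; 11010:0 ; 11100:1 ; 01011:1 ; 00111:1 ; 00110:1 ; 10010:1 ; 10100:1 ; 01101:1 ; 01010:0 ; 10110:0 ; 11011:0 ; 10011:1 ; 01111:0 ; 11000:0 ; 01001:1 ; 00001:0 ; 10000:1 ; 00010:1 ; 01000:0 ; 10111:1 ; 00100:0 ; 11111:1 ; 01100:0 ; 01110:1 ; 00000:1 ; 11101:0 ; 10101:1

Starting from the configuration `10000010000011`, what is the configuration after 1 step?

10110100110010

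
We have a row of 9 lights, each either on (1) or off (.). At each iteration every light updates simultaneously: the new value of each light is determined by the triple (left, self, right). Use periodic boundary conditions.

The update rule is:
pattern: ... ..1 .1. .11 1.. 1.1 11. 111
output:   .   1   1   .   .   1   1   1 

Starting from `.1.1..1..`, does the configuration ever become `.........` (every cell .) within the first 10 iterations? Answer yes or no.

no

1111.11..
.1111.1.1
1.1111111
11.111111
111.11111
1111.1111
11111.111
111111.11
1111111.1
11111111.
iteration 10 is 11111111., still not uniform .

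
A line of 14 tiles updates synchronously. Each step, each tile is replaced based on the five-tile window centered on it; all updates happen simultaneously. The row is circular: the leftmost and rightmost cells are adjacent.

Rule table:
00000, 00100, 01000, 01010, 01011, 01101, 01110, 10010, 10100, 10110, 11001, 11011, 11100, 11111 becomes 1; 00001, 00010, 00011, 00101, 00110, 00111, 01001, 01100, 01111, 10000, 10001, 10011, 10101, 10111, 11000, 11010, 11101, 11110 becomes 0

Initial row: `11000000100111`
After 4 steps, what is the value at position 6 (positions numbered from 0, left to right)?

01001100100001
11000011110000
00000000010000
11111110011011
position 6 holds 1

1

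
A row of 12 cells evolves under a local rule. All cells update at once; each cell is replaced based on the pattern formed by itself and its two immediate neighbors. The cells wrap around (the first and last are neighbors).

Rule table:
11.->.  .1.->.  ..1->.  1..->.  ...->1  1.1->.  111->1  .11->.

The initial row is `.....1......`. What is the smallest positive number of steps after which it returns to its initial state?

14

1111...11111
111..1..1111
11.......111
1..11111..11
....111....1
.11..1..11..
...........1
.111111111..
..1111111..1
...11111....
11..111..111
1....1....11
..11...11..1
.....1......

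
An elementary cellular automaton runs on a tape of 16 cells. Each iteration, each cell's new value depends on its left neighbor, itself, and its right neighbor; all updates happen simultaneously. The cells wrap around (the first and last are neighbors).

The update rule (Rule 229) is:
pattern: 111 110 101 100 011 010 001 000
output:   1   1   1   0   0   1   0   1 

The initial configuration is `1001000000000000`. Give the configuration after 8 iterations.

1001011111111110
1001101111111111
1000110111111111
1010011011111111
1110001101111111
1110100110111111
1111100011011111
1111101001101111

1111101001101111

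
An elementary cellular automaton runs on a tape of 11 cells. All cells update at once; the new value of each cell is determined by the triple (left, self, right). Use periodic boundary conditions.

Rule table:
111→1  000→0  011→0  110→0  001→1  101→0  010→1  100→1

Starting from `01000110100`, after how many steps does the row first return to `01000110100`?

step 1: 11101000110
step 2: 01001101000
step 3: 11110001100
step 4: 01101010011
step 5: 00001011100
step 6: 00011001010
step 7: 00100111011
step 8: 11111010000
step 9: 01110011001
step 10: 00101100111
step 11: 11100011010
step 12: 01010100010
step 13: 11010110111
step 14: 10010000011
step 15: 01111000101
step 16: 00110101101
step 17: 11000100001
step 18: 10101110010
step 19: 10100101110
step 20: 10111100100
step 21: 10011011111
step 22: 01100001111
step 23: 00010010110
step 24: 00111110001
step 25: 11011101011
step 26: 10001001001
step 27: 01011111110
step 28: 11001111101
step 29: 10110111000
step 30: 10000010101
step 31: 01000110100

31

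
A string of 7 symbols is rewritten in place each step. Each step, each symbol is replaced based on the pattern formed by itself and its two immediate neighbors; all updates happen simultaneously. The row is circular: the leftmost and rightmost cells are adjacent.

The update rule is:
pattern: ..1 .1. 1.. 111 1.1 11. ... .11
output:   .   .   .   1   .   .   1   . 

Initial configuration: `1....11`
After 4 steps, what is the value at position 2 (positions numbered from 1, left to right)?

1

..11..1
.......
1111111
1111111
position 2 holds 1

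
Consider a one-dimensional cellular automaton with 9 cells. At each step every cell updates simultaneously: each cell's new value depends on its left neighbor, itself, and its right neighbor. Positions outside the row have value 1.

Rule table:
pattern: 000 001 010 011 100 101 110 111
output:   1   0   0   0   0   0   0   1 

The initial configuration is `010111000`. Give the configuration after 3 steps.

000010010
011000000
000011110

000011110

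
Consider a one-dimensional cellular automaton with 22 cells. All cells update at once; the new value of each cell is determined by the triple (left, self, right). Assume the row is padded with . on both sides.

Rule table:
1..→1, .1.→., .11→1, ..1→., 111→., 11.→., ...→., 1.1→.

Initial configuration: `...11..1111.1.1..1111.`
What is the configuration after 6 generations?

...1.1.1.......1.1...1
........1.........1...
.........1.........1..
..........1.........1.
...........1.........1
............1.........

............1.........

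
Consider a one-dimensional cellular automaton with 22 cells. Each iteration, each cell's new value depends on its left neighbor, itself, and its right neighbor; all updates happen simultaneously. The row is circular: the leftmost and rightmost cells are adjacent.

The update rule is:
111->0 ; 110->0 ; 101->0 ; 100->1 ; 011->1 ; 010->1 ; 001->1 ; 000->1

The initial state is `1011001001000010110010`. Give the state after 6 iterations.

1010111111111110101110
1010100000000000101000
1010111111111111101111
0010100000000000001000
1110111111111111111111
0000100000000000000000

0000100000000000000000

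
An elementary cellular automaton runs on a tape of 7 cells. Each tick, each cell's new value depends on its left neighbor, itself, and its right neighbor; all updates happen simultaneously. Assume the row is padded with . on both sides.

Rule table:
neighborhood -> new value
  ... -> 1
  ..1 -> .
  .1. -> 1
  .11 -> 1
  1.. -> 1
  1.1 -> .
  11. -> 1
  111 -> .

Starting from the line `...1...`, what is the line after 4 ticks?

tick 1: 11.1111
tick 2: 11.1..1
tick 3: 11.11.1
tick 4: 11.11.1

11.11.1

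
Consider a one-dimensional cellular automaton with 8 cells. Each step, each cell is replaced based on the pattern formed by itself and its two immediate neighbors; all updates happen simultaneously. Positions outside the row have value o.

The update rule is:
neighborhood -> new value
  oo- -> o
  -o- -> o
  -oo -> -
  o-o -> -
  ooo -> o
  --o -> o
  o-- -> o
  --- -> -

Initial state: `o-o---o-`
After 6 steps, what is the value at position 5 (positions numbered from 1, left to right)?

o-oo-oo-
o--o--o-
ooooooo-
ooooooo-  (fixed point — unchanged through step 6)
position 5 holds o

o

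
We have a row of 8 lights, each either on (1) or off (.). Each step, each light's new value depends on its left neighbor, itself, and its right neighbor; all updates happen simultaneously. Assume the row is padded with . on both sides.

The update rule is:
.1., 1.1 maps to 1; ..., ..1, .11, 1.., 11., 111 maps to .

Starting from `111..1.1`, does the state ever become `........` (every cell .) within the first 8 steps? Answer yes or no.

.....111
........
all cells are . at step 2

yes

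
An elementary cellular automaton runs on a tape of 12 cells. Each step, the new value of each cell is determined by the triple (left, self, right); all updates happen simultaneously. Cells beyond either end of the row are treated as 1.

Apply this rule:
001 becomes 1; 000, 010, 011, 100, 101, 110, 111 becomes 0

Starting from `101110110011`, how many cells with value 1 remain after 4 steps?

000000000100
000000001001
000000010010
000000100100
count of 1: 2

2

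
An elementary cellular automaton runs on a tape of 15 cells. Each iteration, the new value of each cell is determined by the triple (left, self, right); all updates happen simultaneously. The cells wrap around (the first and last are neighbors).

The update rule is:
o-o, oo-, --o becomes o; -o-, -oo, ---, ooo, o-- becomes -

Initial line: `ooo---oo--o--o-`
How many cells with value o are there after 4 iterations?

iteration 1: --o--o-o-o--o-o
iteration 2: -o--o-o-o--o-o-
iteration 3: o--o-o-o--o-o--
iteration 4: --o-o-o--o-o--o
count of o: 6

6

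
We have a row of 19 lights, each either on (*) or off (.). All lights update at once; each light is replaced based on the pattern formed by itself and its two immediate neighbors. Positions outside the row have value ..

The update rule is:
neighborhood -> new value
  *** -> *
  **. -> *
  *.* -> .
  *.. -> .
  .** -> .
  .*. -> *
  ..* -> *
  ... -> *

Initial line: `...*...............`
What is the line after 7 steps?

*.**.*.*.*.********

****.**************
.***..*************
*.**.*.************
*..*.*..***********
*.**.*.*.**********
*..*.*.*..*********
*.**.*.*.*.********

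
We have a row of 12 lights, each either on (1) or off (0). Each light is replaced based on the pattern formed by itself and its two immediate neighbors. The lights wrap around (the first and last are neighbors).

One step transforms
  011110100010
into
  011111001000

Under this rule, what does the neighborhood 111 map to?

1

At position 2 the neighborhood is 111; the next row has 1 there.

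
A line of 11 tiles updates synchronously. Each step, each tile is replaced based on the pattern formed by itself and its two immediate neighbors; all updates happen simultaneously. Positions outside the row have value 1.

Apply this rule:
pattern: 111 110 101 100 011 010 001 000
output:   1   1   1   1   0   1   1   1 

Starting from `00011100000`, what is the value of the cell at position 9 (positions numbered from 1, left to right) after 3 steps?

1

11101111111
11110111111
11111011111
position 9 holds 1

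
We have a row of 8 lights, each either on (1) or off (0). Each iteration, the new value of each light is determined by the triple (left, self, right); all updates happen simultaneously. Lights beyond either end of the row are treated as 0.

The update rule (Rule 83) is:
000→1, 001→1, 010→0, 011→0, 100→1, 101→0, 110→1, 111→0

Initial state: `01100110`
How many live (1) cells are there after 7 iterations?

6

10111011
00001001
11110110
00010011
11101101
00100100
11011011
count of 1: 6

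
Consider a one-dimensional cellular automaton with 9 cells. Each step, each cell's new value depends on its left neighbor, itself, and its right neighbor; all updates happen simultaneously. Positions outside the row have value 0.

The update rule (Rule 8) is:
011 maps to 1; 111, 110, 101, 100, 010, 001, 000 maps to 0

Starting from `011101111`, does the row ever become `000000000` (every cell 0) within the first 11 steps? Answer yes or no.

010001000
000000000
all cells are 0 at step 2

yes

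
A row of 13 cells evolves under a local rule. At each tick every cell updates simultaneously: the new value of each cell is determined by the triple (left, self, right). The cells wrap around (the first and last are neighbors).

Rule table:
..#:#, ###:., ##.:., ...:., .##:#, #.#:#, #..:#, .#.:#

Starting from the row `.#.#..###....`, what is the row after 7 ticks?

#######..#...
#......####.#
.#....##...##
###..##.#.##.
#..###.####.#
.###..##...##
##..###.#.##.

##..###.#.##.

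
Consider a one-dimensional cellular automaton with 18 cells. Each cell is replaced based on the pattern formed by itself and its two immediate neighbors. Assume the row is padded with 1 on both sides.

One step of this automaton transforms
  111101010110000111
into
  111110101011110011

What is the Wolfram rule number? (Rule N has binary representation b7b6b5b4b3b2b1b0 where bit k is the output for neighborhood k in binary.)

position 0: 111 → 1  (bit 7 = 1)
position 3: 110 → 1  (bit 6 = 1)
position 4: 101 → 1  (bit 5 = 1)
position 11: 100 → 1  (bit 4 = 1)
position 9: 011 → 0  (bit 3 = 0)
position 5: 010 → 0  (bit 2 = 0)
position 14: 001 → 0  (bit 1 = 0)
position 12: 000 → 1  (bit 0 = 1)
bits b7..b0 = 11110001 = 241

241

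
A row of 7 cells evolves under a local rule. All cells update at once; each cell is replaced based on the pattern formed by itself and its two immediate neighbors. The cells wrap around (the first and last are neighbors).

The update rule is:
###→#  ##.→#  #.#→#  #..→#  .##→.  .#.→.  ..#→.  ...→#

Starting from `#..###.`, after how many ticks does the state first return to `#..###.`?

tick 1: .#..###
tick 2: #.#..##
tick 3: ##.#..#
tick 4: ###.#..
tick 5: .###.#.
tick 6: ..###.#
tick 7: #..###.

7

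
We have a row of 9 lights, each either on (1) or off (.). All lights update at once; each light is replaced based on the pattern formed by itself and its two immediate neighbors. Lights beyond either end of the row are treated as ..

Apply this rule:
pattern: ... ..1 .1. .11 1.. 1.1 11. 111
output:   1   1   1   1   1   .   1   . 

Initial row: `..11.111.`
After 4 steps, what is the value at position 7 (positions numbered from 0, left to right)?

1

1111.1.11
1..1.1.11
1111.1.11  (repeats step 1; period 2)
step 4: 1..1.1.11
position 7 holds 1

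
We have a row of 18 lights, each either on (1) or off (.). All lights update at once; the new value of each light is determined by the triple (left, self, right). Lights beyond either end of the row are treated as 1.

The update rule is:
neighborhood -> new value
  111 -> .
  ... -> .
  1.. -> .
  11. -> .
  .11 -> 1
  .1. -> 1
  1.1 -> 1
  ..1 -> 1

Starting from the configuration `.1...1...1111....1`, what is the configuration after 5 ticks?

11..11..11......11
...11..11......11.
..11..11......11.1
.11..11......11.11
11..11......11.11.

11..11......11.11.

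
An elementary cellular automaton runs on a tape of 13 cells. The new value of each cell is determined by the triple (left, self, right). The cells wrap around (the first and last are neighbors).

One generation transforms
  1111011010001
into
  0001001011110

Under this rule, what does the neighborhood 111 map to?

0

At position 0 the neighborhood is 111; the next row has 0 there.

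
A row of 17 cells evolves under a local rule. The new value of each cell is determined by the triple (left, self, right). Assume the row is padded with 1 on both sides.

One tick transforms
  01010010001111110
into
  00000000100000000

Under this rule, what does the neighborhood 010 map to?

0

At position 1 the neighborhood is 010; the next row has 0 there.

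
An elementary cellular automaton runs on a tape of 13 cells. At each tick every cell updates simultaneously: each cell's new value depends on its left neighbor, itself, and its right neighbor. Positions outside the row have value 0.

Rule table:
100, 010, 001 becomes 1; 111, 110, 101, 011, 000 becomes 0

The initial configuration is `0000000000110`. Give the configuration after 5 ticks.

0000000001001
0000000011111
0000000100000
0000001110000
0000010001000

0000010001000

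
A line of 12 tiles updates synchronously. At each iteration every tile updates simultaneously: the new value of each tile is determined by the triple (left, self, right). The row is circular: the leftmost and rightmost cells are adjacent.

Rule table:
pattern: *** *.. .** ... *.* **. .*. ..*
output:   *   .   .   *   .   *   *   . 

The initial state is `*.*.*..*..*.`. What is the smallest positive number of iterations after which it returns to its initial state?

*.*.*..*..*.

1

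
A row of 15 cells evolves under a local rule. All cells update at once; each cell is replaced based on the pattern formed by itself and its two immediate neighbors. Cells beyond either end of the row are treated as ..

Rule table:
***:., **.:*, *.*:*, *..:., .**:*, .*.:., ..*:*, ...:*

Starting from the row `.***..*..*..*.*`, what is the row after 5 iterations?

**.*.*..*..*.*.
***.*..*..*.*..
*.**..*..*.*..*
.***.*..*.*..*.
**.**..*.*..*..

**.**..*.*..*..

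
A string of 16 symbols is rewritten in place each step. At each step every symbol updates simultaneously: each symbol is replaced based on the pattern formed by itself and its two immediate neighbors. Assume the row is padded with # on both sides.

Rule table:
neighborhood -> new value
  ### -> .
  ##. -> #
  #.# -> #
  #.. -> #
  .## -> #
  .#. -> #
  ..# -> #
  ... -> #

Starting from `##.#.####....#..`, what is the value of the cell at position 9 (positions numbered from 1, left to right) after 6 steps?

step 1: .#####..########
step 2: ##...####.......
step 3: .#####..########  (repeats step 1; period 2)
step 6: ##...####.......
position 9 holds #

#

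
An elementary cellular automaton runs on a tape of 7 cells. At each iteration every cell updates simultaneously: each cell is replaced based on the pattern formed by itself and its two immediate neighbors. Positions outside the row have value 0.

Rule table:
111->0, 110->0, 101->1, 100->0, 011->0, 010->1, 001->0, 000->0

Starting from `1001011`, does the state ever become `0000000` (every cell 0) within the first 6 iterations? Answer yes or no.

1001100
1000000
1000000  (fixed point — unchanged through iteration 6)
iteration 6 is 1000000, still not uniform 0

no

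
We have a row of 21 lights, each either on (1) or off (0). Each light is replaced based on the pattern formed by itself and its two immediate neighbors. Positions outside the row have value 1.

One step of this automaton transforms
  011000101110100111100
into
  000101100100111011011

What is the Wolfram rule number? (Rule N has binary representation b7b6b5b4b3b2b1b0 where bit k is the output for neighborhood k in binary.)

150

position 9: 111 → 1  (bit 7 = 1)
position 2: 110 → 0  (bit 6 = 0)
position 0: 101 → 0  (bit 5 = 0)
position 3: 100 → 1  (bit 4 = 1)
position 1: 011 → 0  (bit 3 = 0)
position 6: 010 → 1  (bit 2 = 1)
position 5: 001 → 1  (bit 1 = 1)
position 4: 000 → 0  (bit 0 = 0)
bits b7..b0 = 10010110 = 150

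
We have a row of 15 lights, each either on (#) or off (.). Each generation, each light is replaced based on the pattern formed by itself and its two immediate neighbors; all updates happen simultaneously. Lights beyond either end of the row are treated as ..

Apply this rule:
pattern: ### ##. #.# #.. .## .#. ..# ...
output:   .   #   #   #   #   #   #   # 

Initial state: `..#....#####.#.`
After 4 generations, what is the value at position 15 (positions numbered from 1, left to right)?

#

generation 1: ########...####
generation 2: #......#####..#
generation 3: ########...####  (repeats generation 1; period 2)
generation 4: #......#####..#
position 15 holds #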